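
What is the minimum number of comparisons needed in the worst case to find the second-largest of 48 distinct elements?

Lower bound: finding the max needs 48-1 comparisons. By the adversary weight-doubling argument, the max must personally win >= ceil(log_2(48)) = 6 comparisons; the 2nd-largest is among those 6 losers, needing 6-1 more comparisons. Total >= 48-1 + 6-1 = 52. A balanced knockout tournament achieves this.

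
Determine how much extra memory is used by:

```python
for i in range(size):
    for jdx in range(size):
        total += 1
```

Space complexity: O(1).
Only a constant amount of auxiliary storage is used; nothing grows with n.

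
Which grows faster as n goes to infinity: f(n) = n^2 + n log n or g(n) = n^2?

f(n) = n^2 + n log n and g(n) = n^2 are Theta of each other: the lower-order n log n term is o(n^2); both are Theta(n^2).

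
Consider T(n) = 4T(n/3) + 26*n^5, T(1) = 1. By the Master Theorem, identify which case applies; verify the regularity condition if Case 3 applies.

a=4, b=3, f(n)=26*n^5.
log_3(4) = 1.262 < 5.
f(n) = Omega(n^(1.262+epsilon)) for some epsilon > 0, so Case 3 is the candidate.
Regularity: a*f(n/b) = 4*26*(n/3)^5 = (4/243)*26*n^5 <= c*f(n) with c = 4/243 < 1. Satisfied.
Case 3: T(n) = Theta(n^5).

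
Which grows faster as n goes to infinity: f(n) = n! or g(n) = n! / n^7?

f(n) = n! grows faster: the ratio n!/(n!/n^7) = n^7 -> infinity.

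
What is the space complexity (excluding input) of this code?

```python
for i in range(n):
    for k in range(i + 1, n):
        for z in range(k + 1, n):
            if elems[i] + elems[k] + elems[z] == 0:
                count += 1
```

Space complexity: O(1).
Only a constant amount of auxiliary storage is used; nothing grows with n.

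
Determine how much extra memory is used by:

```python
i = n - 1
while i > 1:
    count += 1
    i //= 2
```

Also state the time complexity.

Space complexity: O(1).
Only a constant amount of auxiliary storage is used; nothing grows with n.
Time complexity: O(log n).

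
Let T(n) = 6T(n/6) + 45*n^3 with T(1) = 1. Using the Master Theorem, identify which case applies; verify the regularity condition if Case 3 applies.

a=6, b=6, f(n)=45*n^3.
log_6(6) = 1 < 3.
f(n) = Omega(n^(1+epsilon)) for some epsilon > 0, so Case 3 is the candidate.
Regularity: a*f(n/b) = 6*45*(n/6)^3 = (6/216)*45*n^3 <= c*f(n) with c = 6/216 < 1. Satisfied.
Case 3: T(n) = Theta(n^3).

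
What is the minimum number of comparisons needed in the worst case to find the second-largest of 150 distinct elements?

Lower bound: finding the max needs 150-1 comparisons. By the adversary weight-doubling argument, the max must personally win >= ceil(log_2(150)) = 8 comparisons; the 2nd-largest is among those 8 losers, needing 8-1 more comparisons. Total >= 150-1 + 8-1 = 156. A balanced knockout tournament achieves this.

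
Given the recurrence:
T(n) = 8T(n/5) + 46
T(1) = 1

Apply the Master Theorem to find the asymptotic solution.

a=8, b=5, f(n)=46. log_5(8) = 1.292. Case 1 of Master Theorem: T(n) = O(n^1.292).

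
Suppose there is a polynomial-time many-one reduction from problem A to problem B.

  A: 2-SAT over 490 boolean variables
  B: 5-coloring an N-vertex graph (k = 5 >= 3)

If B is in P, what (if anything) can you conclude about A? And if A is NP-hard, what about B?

A poly-time reduction A <=_p B means any A-instance can be transformed to a B-instance in poly time.
If B is in P: compose the reduction with B's poly-time algorithm to solve A in poly time, so A is in P.
If A is NP-hard: every NP problem reduces to A, which reduces to B; composing reductions, every NP problem reduces to B, so B is NP-hard.
(Here in fact A is P and B is NP-complete.)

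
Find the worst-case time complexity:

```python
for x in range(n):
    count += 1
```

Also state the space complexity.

Time complexity: O(n).
Space complexity: O(1).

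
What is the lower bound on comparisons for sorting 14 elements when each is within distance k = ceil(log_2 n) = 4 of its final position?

Partition the 14 positions into floor(n/k) blocks of k = 4 consecutive positions; any permutation within a block keeps every element within k of its final position, so there are at least (k!)^(n/k) distinguishable inputs. Lower bound: log_2((k!)^(n/k)) = (n/k) * log_2(k!) = Theta(n log k); with k = ceil(log_2 n), this is Omega(n log log n).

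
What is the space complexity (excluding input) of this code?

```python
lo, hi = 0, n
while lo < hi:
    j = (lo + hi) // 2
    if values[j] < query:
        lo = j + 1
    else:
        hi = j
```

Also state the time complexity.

Space complexity: O(1).
Only a constant amount of auxiliary storage is used; nothing grows with n.
Time complexity: O(log n).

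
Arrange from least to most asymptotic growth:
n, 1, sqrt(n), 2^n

Ordered by growth rate: 1 < sqrt(n) < n < 2^n.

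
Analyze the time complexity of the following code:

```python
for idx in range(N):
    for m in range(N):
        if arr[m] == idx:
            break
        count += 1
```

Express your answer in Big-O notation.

Time complexity: O(n^2).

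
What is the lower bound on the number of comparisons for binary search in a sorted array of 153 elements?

With 153 possible positions, we need at least ceil(log_2(153)) = 8 comparisons. Each comparison splits the remaining candidates by at most half.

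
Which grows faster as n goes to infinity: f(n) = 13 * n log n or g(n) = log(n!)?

f(n) = 13 * n log n and g(n) = log(n!) are Theta of each other: Stirling: log(n!) = n log n - n + O(log n) = Theta(n log n); the constant 13 doesn't change the Theta class.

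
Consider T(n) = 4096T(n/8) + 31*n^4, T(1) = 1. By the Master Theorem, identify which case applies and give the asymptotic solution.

a=4096, b=8, f(n)=31*n^4.
log_8(4096) = 4, so n^(log_b(a)) = n^4.
f(n) = Theta(n^4), so Case 2 applies.
T(n) = Theta(n^4 log n).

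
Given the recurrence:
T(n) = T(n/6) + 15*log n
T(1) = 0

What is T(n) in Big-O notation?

Each of the log_6(n) levels adds O(log n). T(n) = O(log^2 n).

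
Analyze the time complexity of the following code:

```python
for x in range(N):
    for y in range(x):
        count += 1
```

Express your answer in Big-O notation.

Time complexity: O(n^2).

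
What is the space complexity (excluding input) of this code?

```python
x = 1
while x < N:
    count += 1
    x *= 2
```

Space complexity: O(1).
Only a constant amount of auxiliary storage is used; nothing grows with n.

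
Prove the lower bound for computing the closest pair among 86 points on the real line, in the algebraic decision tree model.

Reduction from element distinctness: given 86 reals, the closest-pair distance is 0 iff two are equal. Element distinctness has an Omega(n log n) lower bound in the algebraic decision tree model (Ben-Or). Therefore closest pair on a line also requires Omega(n log n). Sorting then a linear scan achieves this.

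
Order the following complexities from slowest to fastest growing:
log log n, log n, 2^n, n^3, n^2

Ordered by growth rate: log log n < log n < n^2 < n^3 < 2^n.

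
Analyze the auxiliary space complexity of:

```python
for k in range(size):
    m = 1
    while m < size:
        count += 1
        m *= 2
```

Space complexity: O(1).
Only a constant amount of auxiliary storage is used; nothing grows with n.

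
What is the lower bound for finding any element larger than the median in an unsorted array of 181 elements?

To find an element larger than the median of 181 elements, we must see Omega(n) elements. Without seeing enough elements, an adversary can make any unseen element the median.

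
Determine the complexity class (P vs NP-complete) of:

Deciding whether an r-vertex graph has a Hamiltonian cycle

This problem is NP-complete: one of Karp's 21 NP-complete problems.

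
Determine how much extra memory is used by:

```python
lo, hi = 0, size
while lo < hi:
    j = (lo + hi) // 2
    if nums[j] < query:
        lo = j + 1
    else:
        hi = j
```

Space complexity: O(1).
Only a constant amount of auxiliary storage is used; nothing grows with n.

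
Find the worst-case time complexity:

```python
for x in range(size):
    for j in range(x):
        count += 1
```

Time complexity: O(n^2).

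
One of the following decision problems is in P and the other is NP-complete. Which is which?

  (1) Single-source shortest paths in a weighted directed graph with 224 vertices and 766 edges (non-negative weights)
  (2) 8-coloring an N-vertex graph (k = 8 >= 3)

(1) is P: Dijkstra's algorithm runs in O((V+E) log V).
(2) is NP-complete: graph k-coloring for k>=3 is NP-complete by reduction from 3-SAT.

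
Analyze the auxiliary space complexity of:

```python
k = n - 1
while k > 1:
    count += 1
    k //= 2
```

Space complexity: O(1).
Only a constant amount of auxiliary storage is used; nothing grows with n.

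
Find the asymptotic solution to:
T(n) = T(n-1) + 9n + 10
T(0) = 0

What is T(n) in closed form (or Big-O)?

Dominant term in sum is 9*sum(i, i=1..n) = 9*n*(n+1)/2 = O(n^2).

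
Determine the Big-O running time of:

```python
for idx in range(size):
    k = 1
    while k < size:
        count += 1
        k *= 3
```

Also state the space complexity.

Time complexity: O(n log n).
Space complexity: O(1).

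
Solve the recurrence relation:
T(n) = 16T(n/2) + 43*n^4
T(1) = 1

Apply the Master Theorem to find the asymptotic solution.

a=16, b=2, f(n)=43*n^4. log_2(16) = 4. Case 2: T(n) = O(n^4 log n).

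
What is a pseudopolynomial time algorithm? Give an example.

A pseudopolynomial algorithm runs in time polynomial in the numeric value of the input, but exponential in the input length. The dynamic programming solution for Subset Sum runs in O(n*W) where W is the target sum. This is pseudopolynomial because W can be exponential in the number of bits to represent it.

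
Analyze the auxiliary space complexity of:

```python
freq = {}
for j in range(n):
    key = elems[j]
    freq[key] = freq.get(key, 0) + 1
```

Space complexity: O(n).
Auxiliary storage grows linearly with the input size n in the worst case.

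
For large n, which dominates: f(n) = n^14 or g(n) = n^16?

g(n) = n^16 grows faster: n^16/n^14 = n^2 -> infinity.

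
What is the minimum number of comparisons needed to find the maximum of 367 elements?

Finding the maximum requires 366 comparisons. Each comparison eliminates exactly one candidate. With 367 candidates, we need 366 eliminations.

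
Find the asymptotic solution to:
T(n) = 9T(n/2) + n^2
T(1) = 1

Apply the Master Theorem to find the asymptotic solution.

a=9, b=2, f(n)=n^2. log_2(9) = 3.17. Case 1 of Master Theorem: T(n) = O(n^3.17).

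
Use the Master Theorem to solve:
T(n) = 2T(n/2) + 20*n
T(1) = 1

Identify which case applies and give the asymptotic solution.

a=2, b=2, f(n)=20*n.
log_2(2) = 1, so n^(log_b(a)) = n.
f(n) = Theta(n), so Case 2 applies.
T(n) = Theta(n log n).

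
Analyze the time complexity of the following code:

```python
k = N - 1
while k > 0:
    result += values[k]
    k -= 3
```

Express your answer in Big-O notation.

Time complexity: O(n).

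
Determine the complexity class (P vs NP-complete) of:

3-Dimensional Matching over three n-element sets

This problem is NP-complete: one of Karp's 21 NP-complete problems.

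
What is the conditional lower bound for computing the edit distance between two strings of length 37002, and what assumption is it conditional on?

Under SETH (the Strong Exponential Time Hypothesis), edit distance on length-37002 strings cannot be computed in O(n^(2-epsilon)) time for any epsilon > 0 (Backurs-Indyk). The reduction is from CNF-SAT via the orthogonal vectors problem.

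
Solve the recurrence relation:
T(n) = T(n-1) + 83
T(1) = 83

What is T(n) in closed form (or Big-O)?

Unrolling: T(n) = T(n-1) + 83 = T(n-2) + 2*83 = ... = T(1) + (n-1)*83 = 83 + (n-1)*83 = 83n.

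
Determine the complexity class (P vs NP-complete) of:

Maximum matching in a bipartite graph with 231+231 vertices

This problem is in P: Hopcroft-Karp runs in O(E sqrt(V)).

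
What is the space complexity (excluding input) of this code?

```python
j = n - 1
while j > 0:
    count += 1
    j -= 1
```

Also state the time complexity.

Space complexity: O(1).
Only a constant amount of auxiliary storage is used; nothing grows with n.
Time complexity: O(n).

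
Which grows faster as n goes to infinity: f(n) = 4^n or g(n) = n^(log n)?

f(n) = 4^n grows faster: take logs: log(n^(log n)) = (log n)^2, log(4^n) = n log 4; n dominates (log n)^2.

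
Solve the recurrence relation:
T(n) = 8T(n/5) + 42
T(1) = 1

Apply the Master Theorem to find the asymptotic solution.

a=8, b=5, f(n)=42. log_5(8) = 1.292. Case 1 of Master Theorem: T(n) = O(n^1.292).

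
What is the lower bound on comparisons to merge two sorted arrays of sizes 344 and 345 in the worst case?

Adversary: with |344 - 345| <= 1 the inputs can be fully interleaved so that every adjacent pair in the merged output comes from different arrays. Then each of the 688 adjacent pairs must be directly compared, or the algorithm cannot determine their relative order. Standard merge meets this bound.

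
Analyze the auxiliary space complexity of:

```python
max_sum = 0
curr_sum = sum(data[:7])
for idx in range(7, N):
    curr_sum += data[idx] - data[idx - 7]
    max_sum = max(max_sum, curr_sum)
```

Space complexity: O(1).
Only a constant amount of auxiliary storage is used; nothing grows with n.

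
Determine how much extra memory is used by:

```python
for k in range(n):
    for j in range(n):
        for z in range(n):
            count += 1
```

Space complexity: O(1).
Only a constant amount of auxiliary storage is used; nothing grows with n.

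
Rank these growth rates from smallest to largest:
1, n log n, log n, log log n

Ordered by growth rate: 1 < log log n < log n < n log n.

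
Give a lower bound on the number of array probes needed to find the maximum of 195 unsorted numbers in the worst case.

Adversary: any unprobed cell could hold a value larger than everything seen so far. If fewer than 195 cells are probed, the adversary places the max in an unprobed cell. So all 195 cells must be examined; together with 195-1 comparisons this is tight.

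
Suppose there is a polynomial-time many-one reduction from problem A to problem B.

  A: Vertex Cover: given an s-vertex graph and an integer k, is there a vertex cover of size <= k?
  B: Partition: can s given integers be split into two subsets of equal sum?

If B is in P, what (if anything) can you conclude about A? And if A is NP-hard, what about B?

A poly-time reduction A <=_p B means any A-instance can be transformed to a B-instance in poly time.
If B is in P: compose the reduction with B's poly-time algorithm to solve A in poly time, so A is in P.
If A is NP-hard: every NP problem reduces to A, which reduces to B; composing reductions, every NP problem reduces to B, so B is NP-hard.
(Here in fact A is NP-complete and B is NP-complete.)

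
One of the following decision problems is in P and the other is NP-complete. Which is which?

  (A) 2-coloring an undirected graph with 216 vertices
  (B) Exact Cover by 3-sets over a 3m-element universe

(A) is P: 2-coloring is bipartiteness testing via BFS, O(V+E).
(B) is NP-complete: one of Karp's 21 NP-complete problems.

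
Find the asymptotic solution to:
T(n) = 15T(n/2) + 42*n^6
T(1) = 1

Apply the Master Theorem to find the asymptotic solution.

a=15, b=2, f(n)=42*n^6. log_2(15) = 3.907 < 6. Case 3: T(n) = O(n^6).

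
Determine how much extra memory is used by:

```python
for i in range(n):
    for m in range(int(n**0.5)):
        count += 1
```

Space complexity: O(1).
Only a constant amount of auxiliary storage is used; nothing grows with n.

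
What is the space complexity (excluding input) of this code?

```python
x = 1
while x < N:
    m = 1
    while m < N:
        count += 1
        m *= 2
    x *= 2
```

Space complexity: O(1).
Only a constant amount of auxiliary storage is used; nothing grows with n.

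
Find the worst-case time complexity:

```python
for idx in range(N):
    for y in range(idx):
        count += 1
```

Time complexity: O(n^2).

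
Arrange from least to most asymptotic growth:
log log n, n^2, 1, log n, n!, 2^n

Ordered by growth rate: 1 < log log n < log n < n^2 < 2^n < n!.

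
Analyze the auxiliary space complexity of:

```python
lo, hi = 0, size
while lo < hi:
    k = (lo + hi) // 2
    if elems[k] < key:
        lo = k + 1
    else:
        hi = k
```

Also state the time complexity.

Space complexity: O(1).
Only a constant amount of auxiliary storage is used; nothing grows with n.
Time complexity: O(log n).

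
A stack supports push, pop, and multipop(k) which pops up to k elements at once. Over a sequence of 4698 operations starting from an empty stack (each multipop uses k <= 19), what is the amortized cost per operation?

Each element is pushed exactly once and popped at most once (whether by pop or as part of a multipop). So the total number of individual pops over the whole sequence is at most the number of pushes, which is at most 4698. Total work <= 2 * 4698, hence O(1) amortized per operation.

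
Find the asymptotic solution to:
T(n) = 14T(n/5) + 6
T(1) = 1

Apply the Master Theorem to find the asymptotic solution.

a=14, b=5, f(n)=6. log_5(14) = 1.64. Case 1 of Master Theorem: T(n) = O(n^1.64).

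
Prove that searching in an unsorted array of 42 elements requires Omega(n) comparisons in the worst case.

An adversary can always place the target in the last position checked. Until all 42 positions are examined, the target might be in any unchecked position. Therefore 42 comparisons are necessary.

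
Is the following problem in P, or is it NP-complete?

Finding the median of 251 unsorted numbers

This problem is in P: linear-time selection (median-of-medians) runs in O(n).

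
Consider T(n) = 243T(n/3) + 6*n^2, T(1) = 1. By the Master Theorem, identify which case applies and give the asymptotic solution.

a=243, b=3, f(n)=6*n^2.
log_3(243) = 5 > 2.
Since f(n) = O(n^2) is polynomially smaller than n^5, Case 1 applies.
T(n) = Theta(n^5).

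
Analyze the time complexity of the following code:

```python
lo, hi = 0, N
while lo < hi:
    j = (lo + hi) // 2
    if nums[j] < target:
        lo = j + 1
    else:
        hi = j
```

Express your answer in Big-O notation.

Time complexity: O(log n).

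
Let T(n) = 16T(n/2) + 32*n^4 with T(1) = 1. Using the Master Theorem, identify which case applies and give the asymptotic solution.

a=16, b=2, f(n)=32*n^4.
log_2(16) = 4, so n^(log_b(a)) = n^4.
f(n) = Theta(n^4), so Case 2 applies.
T(n) = Theta(n^4 log n).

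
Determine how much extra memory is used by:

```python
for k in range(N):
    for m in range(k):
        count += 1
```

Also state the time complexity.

Space complexity: O(1).
Only a constant amount of auxiliary storage is used; nothing grows with n.
Time complexity: O(n^2).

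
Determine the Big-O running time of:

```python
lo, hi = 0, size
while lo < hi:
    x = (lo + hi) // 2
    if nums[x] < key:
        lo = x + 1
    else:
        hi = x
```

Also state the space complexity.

Time complexity: O(log n).
Space complexity: O(1).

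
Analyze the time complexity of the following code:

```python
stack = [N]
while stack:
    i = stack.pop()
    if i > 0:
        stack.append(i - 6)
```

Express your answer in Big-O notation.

Time complexity: O(n).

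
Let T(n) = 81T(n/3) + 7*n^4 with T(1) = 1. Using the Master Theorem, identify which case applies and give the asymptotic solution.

a=81, b=3, f(n)=7*n^4.
log_3(81) = 4, so n^(log_b(a)) = n^4.
f(n) = Theta(n^4), so Case 2 applies.
T(n) = Theta(n^4 log n).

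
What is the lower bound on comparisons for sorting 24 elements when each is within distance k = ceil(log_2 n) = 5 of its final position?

Partition the 24 positions into floor(n/k) blocks of k = 5 consecutive positions; any permutation within a block keeps every element within k of its final position, so there are at least (k!)^(n/k) distinguishable inputs. Lower bound: log_2((k!)^(n/k)) = (n/k) * log_2(k!) = Theta(n log k); with k = ceil(log_2 n), this is Omega(n log log n).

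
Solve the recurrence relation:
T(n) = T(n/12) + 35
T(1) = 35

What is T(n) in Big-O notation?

Each step divides n by 12 and adds 35. After log_12(n) steps, T(n) = O(log n).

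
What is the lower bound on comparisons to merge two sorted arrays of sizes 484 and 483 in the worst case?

Adversary: with |484 - 483| <= 1 the inputs can be fully interleaved so that every adjacent pair in the merged output comes from different arrays. Then each of the 966 adjacent pairs must be directly compared, or the algorithm cannot determine their relative order. Standard merge meets this bound.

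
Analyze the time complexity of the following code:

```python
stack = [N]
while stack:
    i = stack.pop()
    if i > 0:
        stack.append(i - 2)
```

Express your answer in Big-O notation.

Time complexity: O(n).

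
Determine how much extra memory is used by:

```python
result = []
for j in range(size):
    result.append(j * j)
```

Space complexity: O(n).
Auxiliary storage grows linearly with the input size n in the worst case.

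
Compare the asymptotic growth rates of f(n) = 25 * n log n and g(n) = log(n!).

f(n) = 25 * n log n and g(n) = log(n!) are Theta of each other: Stirling: log(n!) = n log n - n + O(log n) = Theta(n log n); the constant 25 doesn't change the Theta class.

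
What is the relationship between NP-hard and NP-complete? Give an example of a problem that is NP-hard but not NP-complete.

NP-hard: at least as hard as any NP problem (but need not be in NP). NP-complete = NP-hard intersection NP. The Halting Problem is NP-hard but undecidable (not in NP). The optimization version of TSP is NP-hard but not a decision problem.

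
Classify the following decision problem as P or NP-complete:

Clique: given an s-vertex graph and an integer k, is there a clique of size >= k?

This problem is NP-complete: complement of Independent Set / Vertex Cover (with k part of the input).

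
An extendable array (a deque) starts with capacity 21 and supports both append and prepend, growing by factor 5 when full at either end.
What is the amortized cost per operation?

Growth at either end copies all elements; capacities form a geometric sequence with ratio 5, so total copy cost over n operations is O(n) (two geometric series). Amortized O(1).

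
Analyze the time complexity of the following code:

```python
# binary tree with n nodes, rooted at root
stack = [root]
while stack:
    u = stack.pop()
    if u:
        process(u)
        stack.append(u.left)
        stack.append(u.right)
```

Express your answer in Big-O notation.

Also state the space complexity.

Time complexity: O(n).
Space complexity: O(n).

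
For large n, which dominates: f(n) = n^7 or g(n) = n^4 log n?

f(n) = n^7 grows faster: n^7 / (n^4 log n) = n^3/log n -> infinity.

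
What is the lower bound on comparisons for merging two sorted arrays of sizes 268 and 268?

Adversary argument: with sizes 268 and 268 (differing by at most 1), interleave the two arrays so that every consecutive pair in the output comes from different inputs. Then each of the 535 adjacent output pairs must be directly compared, or the algorithm cannot determine their relative order. So 535 comparisons are necessary; standard merge achieves this.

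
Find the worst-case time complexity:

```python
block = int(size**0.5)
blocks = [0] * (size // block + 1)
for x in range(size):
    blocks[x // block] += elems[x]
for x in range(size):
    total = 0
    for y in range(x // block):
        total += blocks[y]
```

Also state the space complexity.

Time complexity: O(n * sqrt(n)).
Space complexity: O(sqrt(n)).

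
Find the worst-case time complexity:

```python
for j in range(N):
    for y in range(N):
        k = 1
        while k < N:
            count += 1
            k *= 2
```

Time complexity: O(n^2 log n).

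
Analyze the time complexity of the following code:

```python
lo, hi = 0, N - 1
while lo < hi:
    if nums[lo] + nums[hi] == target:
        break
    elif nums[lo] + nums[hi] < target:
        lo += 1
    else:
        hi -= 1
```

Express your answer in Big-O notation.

Time complexity: O(n).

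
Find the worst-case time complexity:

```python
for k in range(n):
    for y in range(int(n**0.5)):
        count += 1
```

Time complexity: O(n * sqrt(n)).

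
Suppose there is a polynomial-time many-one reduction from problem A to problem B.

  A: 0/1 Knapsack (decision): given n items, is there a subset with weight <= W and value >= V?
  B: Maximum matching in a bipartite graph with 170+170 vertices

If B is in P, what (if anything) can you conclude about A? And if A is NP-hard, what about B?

A poly-time reduction A <=_p B means any A-instance can be transformed to a B-instance in poly time.
If B is in P: compose the reduction with B's poly-time algorithm to solve A in poly time, so A is in P.
If A is NP-hard: every NP problem reduces to A, which reduces to B; composing reductions, every NP problem reduces to B, so B is NP-hard.
(Here in fact A is NP-complete and B is in P, so no such reduction is known -- its existence would imply P = NP; the analysis concerns only what the assumed reduction would or would not let you conclude.)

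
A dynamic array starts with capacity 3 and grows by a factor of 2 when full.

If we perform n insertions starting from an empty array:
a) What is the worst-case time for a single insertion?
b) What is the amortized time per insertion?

(a) Worst-case single insertion: O(n) -- when the array is full at capacity c, the resize copies all c elements, and c can be Theta(n).
(b) Resizes happen at sizes 3, 6, 12, ... Total copy cost for n insertions: 3 + 6 + ... = O(n) (geometric series with ratio 1/2). Amortized cost per insertion: O(n)/n = O(1).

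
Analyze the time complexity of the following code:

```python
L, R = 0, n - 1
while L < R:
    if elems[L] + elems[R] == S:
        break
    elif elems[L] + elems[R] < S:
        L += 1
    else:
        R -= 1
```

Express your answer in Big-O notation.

Time complexity: O(n).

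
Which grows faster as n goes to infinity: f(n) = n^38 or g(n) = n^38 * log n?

g(n) = n^38 * log n grows faster: extra log n factor -> infinity.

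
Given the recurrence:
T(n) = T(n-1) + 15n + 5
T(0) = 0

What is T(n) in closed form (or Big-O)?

Dominant term in sum is 15*sum(i, i=1..n) = 15*n*(n+1)/2 = O(n^2).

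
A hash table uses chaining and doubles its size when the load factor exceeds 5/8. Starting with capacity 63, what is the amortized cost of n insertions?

Rehashing occurs when load exceeds 5/8. Total rehash cost is geometric series summing to O(n). Each insertion itself is O(1). Amortized: O(1).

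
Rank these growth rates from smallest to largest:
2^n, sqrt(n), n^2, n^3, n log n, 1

Ordered by growth rate: 1 < sqrt(n) < n log n < n^2 < n^3 < 2^n.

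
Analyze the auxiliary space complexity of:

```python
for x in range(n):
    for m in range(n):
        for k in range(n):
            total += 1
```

Space complexity: O(1).
Only a constant amount of auxiliary storage is used; nothing grows with n.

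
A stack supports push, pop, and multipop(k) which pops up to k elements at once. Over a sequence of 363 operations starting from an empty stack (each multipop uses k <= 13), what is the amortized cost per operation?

Each element is pushed exactly once and popped at most once (whether by pop or as part of a multipop). So the total number of individual pops over the whole sequence is at most the number of pushes, which is at most 363. Total work <= 2 * 363, hence O(1) amortized per operation.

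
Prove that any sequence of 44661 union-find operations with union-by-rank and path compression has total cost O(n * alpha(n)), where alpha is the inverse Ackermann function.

Using Tarjan's analysis with rank-based potential function. Union-by-rank keeps tree height O(log n). Path compression flattens paths during find. For n = 44661 operations, total cost is O(n * alpha(n)), effectively O(n) since alpha grows incredibly slowly.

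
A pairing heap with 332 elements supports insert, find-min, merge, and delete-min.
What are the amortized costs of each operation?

Pairing heaps are self-adjusting heap-ordered trees. Insert and merge link two roots: O(1). Find-min reads the root: O(1). Delete-min removes the root, then pairs children in two passes; amortized cost is O(log 332) = O(log n).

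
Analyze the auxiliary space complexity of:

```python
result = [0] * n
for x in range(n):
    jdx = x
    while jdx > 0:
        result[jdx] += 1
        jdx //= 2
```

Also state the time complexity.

Space complexity: O(n).
Auxiliary storage grows linearly with the input size n in the worst case.
Time complexity: O(n log n).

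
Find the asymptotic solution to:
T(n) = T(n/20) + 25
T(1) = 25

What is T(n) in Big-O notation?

Each step divides n by 20 and adds 25. After log_20(n) steps, T(n) = O(log n).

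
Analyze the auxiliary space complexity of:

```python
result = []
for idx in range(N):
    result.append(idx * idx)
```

Space complexity: O(n).
Auxiliary storage grows linearly with the input size n in the worst case.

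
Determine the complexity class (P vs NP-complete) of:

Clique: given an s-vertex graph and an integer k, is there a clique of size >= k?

This problem is NP-complete: complement of Independent Set / Vertex Cover (with k part of the input).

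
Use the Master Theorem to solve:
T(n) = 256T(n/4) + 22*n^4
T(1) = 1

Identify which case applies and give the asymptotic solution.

a=256, b=4, f(n)=22*n^4.
log_4(256) = 4, so n^(log_b(a)) = n^4.
f(n) = Theta(n^4), so Case 2 applies.
T(n) = Theta(n^4 log n).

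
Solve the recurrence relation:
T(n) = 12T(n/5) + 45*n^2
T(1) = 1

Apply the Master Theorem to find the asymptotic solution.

a=12, b=5, f(n)=45*n^2. log_5(12) = 1.544 < 2. Case 3: T(n) = O(n^2).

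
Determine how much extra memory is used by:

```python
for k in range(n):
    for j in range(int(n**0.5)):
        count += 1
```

Space complexity: O(1).
Only a constant amount of auxiliary storage is used; nothing grows with n.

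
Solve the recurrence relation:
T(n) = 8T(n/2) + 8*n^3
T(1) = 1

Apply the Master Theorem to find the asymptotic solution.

a=8, b=2, f(n)=8*n^3. log_2(8) = 3. Case 2: T(n) = O(n^3 log n).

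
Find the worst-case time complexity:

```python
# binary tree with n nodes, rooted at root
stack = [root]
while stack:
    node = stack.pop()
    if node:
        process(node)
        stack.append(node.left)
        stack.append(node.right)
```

Time complexity: O(n).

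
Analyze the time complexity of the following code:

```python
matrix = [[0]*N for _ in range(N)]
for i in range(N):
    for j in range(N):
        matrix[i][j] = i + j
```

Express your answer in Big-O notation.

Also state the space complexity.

Time complexity: O(n^2).
Space complexity: O(n^2).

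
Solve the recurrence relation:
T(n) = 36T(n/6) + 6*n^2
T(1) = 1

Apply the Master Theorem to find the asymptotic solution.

a=36, b=6, f(n)=6*n^2. log_6(36) = 2. Case 2: T(n) = O(n^2 log n).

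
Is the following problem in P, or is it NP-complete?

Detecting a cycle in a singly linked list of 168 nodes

This problem is in P: Floyd's tortoise-and-hare runs in O(n) time, O(1) space.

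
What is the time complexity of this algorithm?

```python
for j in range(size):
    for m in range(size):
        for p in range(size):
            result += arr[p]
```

Time complexity: O(n^3).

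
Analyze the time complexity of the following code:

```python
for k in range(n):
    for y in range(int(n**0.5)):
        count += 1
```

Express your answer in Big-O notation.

Time complexity: O(n * sqrt(n)).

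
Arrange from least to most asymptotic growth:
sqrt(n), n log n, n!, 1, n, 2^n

Ordered by growth rate: 1 < sqrt(n) < n < n log n < 2^n < n!.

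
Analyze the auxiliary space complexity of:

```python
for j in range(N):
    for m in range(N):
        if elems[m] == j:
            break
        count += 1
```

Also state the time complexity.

Space complexity: O(1).
Only a constant amount of auxiliary storage is used; nothing grows with n.
Time complexity: O(n^2).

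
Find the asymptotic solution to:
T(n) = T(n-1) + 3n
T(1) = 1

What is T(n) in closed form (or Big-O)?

Unrolling: T(n) = 1 + 3*(2 + 3 + ... + n) = 1 + 3*(n(n+1)/2 - 1) = O(n^2).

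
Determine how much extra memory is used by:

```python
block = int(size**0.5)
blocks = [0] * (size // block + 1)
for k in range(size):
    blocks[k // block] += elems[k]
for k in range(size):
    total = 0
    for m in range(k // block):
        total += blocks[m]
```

Space complexity: O(sqrt(n)).
Storage scales with sqrt(n).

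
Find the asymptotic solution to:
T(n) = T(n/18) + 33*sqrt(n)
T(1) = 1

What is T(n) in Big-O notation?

Each level contributes sqrt(n/18^k). Geometric series with ratio 1/sqrt(18) < 1 sums to O(sqrt(n)).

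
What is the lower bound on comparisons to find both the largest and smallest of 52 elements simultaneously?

Pair elements first (floor(52/2) comparisons), then find max among winners and min among losers. Total: ceil(3*52/2) - 2 = 76 comparisons.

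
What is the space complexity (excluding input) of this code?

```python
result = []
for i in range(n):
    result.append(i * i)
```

Space complexity: O(n).
Auxiliary storage grows linearly with the input size n in the worst case.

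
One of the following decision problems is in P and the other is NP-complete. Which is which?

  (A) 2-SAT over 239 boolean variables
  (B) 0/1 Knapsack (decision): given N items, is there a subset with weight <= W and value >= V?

(A) is P: 2-SAT is solvable in linear time via implication-graph SCCs.
(B) is NP-complete: reduces from Subset Sum.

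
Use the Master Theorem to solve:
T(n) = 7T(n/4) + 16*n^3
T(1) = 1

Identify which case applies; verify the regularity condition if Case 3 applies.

a=7, b=4, f(n)=16*n^3.
log_4(7) = 1.404 < 3.
f(n) = Omega(n^(1.404+epsilon)) for some epsilon > 0, so Case 3 is the candidate.
Regularity: a*f(n/b) = 7*16*(n/4)^3 = (7/64)*16*n^3 <= c*f(n) with c = 7/64 < 1. Satisfied.
Case 3: T(n) = Theta(n^3).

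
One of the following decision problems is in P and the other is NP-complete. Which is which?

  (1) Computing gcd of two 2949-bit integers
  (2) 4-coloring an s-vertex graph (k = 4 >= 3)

(1) is P: the Euclidean algorithm runs in polynomial time in the bit-length.
(2) is NP-complete: graph k-coloring for k>=3 is NP-complete by reduction from 3-SAT.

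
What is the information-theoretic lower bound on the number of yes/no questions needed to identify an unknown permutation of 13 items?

There are 13! = 6227020800 permutations. Each yes/no question gives at most 1 bit, so at least ceil(log_2(6227020800)) = 33 questions are needed.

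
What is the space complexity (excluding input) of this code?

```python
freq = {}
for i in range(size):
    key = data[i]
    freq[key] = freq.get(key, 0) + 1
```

Space complexity: O(n).
Auxiliary storage grows linearly with the input size n in the worst case.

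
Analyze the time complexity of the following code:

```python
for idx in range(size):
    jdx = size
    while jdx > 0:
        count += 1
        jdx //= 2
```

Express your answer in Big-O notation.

Time complexity: O(n log n).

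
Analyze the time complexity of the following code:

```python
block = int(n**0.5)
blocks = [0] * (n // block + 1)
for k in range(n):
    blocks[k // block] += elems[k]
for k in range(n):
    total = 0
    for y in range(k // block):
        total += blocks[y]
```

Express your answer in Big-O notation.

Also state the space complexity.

Time complexity: O(n * sqrt(n)).
Space complexity: O(sqrt(n)).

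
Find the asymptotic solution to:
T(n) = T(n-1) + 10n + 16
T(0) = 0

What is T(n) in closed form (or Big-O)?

Dominant term in sum is 10*sum(i, i=1..n) = 10*n*(n+1)/2 = O(n^2).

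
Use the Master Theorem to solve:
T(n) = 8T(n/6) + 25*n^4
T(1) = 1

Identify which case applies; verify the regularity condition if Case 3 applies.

a=8, b=6, f(n)=25*n^4.
log_6(8) = 1.161 < 4.
f(n) = Omega(n^(1.161+epsilon)) for some epsilon > 0, so Case 3 is the candidate.
Regularity: a*f(n/b) = 8*25*(n/6)^4 = (8/1296)*25*n^4 <= c*f(n) with c = 8/1296 < 1. Satisfied.
Case 3: T(n) = Theta(n^4).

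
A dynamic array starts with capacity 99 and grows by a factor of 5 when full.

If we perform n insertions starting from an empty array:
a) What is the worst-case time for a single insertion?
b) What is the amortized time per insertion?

(a) Worst-case single insertion: O(n) -- when the array is full at capacity c, the resize copies all c elements, and c can be Theta(n).
(b) Resizes happen at sizes 99, 495, 2475, ... Total copy cost for n insertions: 99 + 495 + ... = O(n) (geometric series with ratio 1/5). Amortized cost per insertion: O(n)/n = O(1).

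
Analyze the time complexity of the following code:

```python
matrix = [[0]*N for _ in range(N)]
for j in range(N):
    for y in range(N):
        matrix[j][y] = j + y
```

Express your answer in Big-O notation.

Time complexity: O(n^2).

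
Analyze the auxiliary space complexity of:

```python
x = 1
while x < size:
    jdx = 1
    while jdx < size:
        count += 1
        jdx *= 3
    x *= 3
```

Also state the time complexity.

Space complexity: O(1).
Only a constant amount of auxiliary storage is used; nothing grows with n.
Time complexity: O(log^2 n).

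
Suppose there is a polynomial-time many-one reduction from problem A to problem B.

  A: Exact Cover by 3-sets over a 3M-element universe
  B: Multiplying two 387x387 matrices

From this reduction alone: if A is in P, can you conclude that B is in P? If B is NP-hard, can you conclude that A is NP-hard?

A poly-time reduction A <=_p B transfers tractability DOWN (B easy => A easy) and hardness UP (A hard => B hard), not the reverse.
From A in P, the reduction alone does NOT give B in P: any problem in P trivially reduces to SAT, yet SAT is not known to be in P.
From B NP-hard, the reduction alone does NOT give A NP-hard: again, easy problems reduce to hard ones.
(Here in fact A is NP-complete and B is in P, so no such reduction is known -- its existence would imply P = NP; the analysis concerns only what the assumed reduction would or would not let you conclude.)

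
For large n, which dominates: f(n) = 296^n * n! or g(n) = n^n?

f(n) = 296^n * n! grows faster: by Stirling n! ~ sqrt(2 pi n)(n/e)^n, so 296^n n! / n^n ~ (296/e)^n sqrt(2 pi n) -> infinity since 296/e > 1.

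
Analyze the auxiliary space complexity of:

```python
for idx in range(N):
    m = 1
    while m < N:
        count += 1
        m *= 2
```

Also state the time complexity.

Space complexity: O(1).
Only a constant amount of auxiliary storage is used; nothing grows with n.
Time complexity: O(n log n).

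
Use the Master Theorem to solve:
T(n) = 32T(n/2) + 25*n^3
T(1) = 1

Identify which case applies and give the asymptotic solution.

a=32, b=2, f(n)=25*n^3.
log_2(32) = 5 > 3.
Since f(n) = O(n^3) is polynomially smaller than n^5, Case 1 applies.
T(n) = Theta(n^5).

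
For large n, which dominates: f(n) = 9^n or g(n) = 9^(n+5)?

f(n) = 9^n and g(n) = 9^(n+5) are Theta of each other: 9^(n+5) = 9^5 * 9^n = Theta(9^n).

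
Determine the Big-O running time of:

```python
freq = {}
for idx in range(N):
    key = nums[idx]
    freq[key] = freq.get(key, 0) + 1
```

Time complexity: O(n).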